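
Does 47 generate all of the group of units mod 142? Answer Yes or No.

φ(142) = φ(2)·φ(71) = 1·70 = 70 = 2 · 5 · 7.
Test 47^(70/q) mod 142 for each prime factor q of 70:
47^35 ≡ 141 (mod 142)  [q = 2: ≢ 1 ✓]
47^14 ≡ 25 (mod 142)  [q = 5: ≢ 1 ✓]
47^10 ≡ 37 (mod 142)  [q = 7: ≢ 1 ✓]
Every test exponent gives a nontrivial residue, hence 47 generates the full group.

Yes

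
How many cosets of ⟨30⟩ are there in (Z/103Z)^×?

ord(30) | φ(103) = 103 − 1 = 102 = 2 · 3 · 17.
Divisors of 102: 1, 2, 3, 6, 17, 34, 51, 102.
Compute 30^d (mod 103) for the divisors d until we hit 1:
30^1 ≡ 30 (mod 103)
30^2 ≡ 76 (mod 103)
30^3 ≡ 14 (mod 103)
30^6 ≡ 93 (mod 103)
30^17 ≡ 1 (mod 103) ✓
Thus |⟨30⟩| = ord(30) = 17.
[(Z/103Z)^× : ⟨30⟩] = 102/17 = 6.

6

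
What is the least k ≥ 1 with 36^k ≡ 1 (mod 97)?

6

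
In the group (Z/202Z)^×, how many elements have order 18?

φ(202) = φ(2)·φ(101) = 1·100 = 100 = 2^2 · 5^2.
In a cyclic group of order 100, there are φ(d) elements of order d for each divisor d of 100, and zero for non-divisors.
18 does not divide 100, so no element of (Z/202Z)^× has order 18.

0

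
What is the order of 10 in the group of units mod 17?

16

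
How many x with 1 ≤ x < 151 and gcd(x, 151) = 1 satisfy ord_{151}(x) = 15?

8

φ(151) = 151 − 1 = 150 = 2 · 3 · 5^2.
In a cyclic group of order 150, there are φ(d) elements of order d for each divisor d of 150, and zero for non-divisors.
15 = 3 · 5 divides 150, and φ(15) = 8.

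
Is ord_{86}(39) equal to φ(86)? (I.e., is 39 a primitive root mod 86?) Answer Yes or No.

No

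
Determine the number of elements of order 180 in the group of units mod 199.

0

φ(199) = 199 − 1 = 198 = 2 · 3^2 · 11.
In a cyclic group of order 198, there are φ(d) elements of order d for each divisor d of 198, and zero for non-divisors.
Since 180 ∤ 198, the count is 0.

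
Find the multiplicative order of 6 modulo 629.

16

By Lagrange's theorem, ord_629(6) divides φ(629) = φ(17·37) = (17−1)·(37−1) = 16·36 = 576 = 2^6 · 3^2.
Divisors of 576: 1, 2, 3, 4, 6, 8, 9, 12, 16, 18, 24, 32, 36, 48, 64, 72, 96, 144, 192, 288, 576.
Test each divisor d:
6^1 ≡ 6 (mod 629)
6^2 ≡ 36 (mod 629)
6^3 ≡ 216 (mod 629)
6^4 ≡ 38 (mod 629)
6^6 ≡ 110 (mod 629)
6^8 ≡ 186 (mod 629)
6^9 ≡ 487 (mod 629)
6^12 ≡ 149 (mod 629)
6^16 ≡ 1 (mod 629) ✓
The smallest such exponent is 16, so the order of 6 is 16.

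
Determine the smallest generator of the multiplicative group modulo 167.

5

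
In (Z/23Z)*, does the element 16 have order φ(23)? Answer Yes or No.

φ(23) = 23 − 1 = 22 = 2 · 11.
Test 16^(22/q) mod 23 for each prime factor q of 22:
16^11 ≡ 1 (mod 23)  [q = 2: ≡ 1 ✗]
16^2 ≡ 3 (mod 23)  [q = 11: ≢ 1 ✓]
Since 16^11 ≡ 1, the order of 16 divides 11 < 22, so 16 is not a primitive root.

No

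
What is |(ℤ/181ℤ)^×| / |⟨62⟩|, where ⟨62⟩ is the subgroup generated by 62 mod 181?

The order of 62 must divide φ(181) = 181 − 1 = 180 = 2^2 · 3^2 · 5.
Divisors of 180: 1, 2, 3, 4, 5, 6, 9, 10, 12, 15, 18, 20, 30, 36, 45, 60, 90, 180.
Compute 62^d (mod 181) for the divisors d until we hit 1:
62^1 ≡ 62 (mod 181)
62^2 ≡ 43 (mod 181)
62^3 ≡ 132 (mod 181)
62^4 ≡ 39 (mod 181)
62^5 ≡ 65 (mod 181)
62^6 ≡ 48 (mod 181)
62^9 ≡ 1 (mod 181) ✓
The order of 62 is 9, so the subgroup it generates has 9 elements.
The index is φ(181) / ord(62) = 180 / 9 = 20.

20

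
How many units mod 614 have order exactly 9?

6

φ(614) = φ(2)·φ(307) = 1·306 = 306 = 2 · 3^2 · 17.
Since (Z/614Z)^× is cyclic of order 306, the number of elements of order d is φ(d) when d | 306 and 0 otherwise.
9 = 3^2 divides 306, and φ(9) = 6.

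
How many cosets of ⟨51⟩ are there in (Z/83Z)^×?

2

The order of 51 must divide φ(83) = 83 − 1 = 82 = 2 · 41.
Divisors of 82: 1, 2, 41, 82.
Compute 51^d (mod 83) for the divisors d until we hit 1:
51^1 ≡ 51 (mod 83)
51^2 ≡ 28 (mod 83)
51^41 ≡ 1 (mod 83) ✓
The order of 51 is 41, so the subgroup it generates has 41 elements.
[(Z/83Z)^× : ⟨51⟩] = 82/41 = 2.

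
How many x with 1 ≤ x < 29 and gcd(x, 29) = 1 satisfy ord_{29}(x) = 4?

φ(29) = 29 − 1 = 28 = 2^2 · 7.
Since (Z/29Z)^× is cyclic of order 28, the number of elements of order d is φ(d) when d | 28 and 0 otherwise.
4 = 2^2 divides 28, and φ(4) = 2.

2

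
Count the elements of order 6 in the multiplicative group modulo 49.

φ(49) = φ(7^2) = 7·(7−1) = 42 = 2 · 3 · 7.
Since (Z/49Z)^× is cyclic of order 42, the number of elements of order d is φ(d) when d | 42 and 0 otherwise.
6 = 2 · 3 divides 42, and φ(6) = 2.

2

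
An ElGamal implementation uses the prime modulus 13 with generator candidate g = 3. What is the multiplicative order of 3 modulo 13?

3

By Lagrange's theorem, ord_13(3) divides φ(13) = 13 − 1 = 12 = 2^2 · 3.
Divisors of 12: 1, 2, 3, 4, 6, 12.
Test each divisor d:
3^1 ≡ 3 (mod 13)
3^2 ≡ 9 (mod 13)
3^3 ≡ 1 (mod 13) ✓
The smallest such exponent is 3, so the order of 3 is 3.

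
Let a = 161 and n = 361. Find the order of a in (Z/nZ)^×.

The order of 161 must divide φ(361) = φ(19^2) = 19·(19−1) = 342 = 2 · 3^2 · 19.
Divisors of 342: 1, 2, 3, 6, 9, 18, 19, 38, 57, 114, 171, 342.
Compute 161^d (mod 361) for the divisors d until we hit 1:
161^1 ≡ 161 (mod 361)
161^2 ≡ 290 (mod 361)
161^3 ≡ 121 (mod 361)
161^6 ≡ 201 (mod 361)
161^9 ≡ 134 (mod 361)
161^18 ≡ 267 (mod 361)
161^19 ≡ 28 (mod 361)
161^38 ≡ 62 (mod 361)
161^57 ≡ 292 (mod 361)
161^114 ≡ 68 (mod 361)
161^171 ≡ 1 (mod 361) ✓
The smallest such exponent is 171, so the order of 161 is 171.

171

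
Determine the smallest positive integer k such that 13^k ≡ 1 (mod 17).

4

By Lagrange's theorem, ord_17(13) divides φ(17) = 17 − 1 = 16 = 2^4.
Divisors of 16: 1, 2, 4, 8, 16.
Check 13^d mod 17 for each divisor in increasing order:
13^1 ≡ 13
13^2 ≡ 16
13^4 ≡ 1
So ord_17(13) = 4.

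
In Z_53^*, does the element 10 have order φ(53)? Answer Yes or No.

φ(53) = 53 − 1 = 52 = 2^2 · 13.
It suffices to check that the order of 10 is not a proper divisor of 52: compute 10^(52/q) for q ∈ {2, 13}.
10^26 ≡ 1 (mod 53)  [q = 2: ≡ 1 ✗]
10^4 ≡ 36 (mod 53)  [q = 13: ≢ 1 ✓]
10^26 ≡ 1 shows ord(10) | 26, strictly less than φ(53); not a primitive root.

No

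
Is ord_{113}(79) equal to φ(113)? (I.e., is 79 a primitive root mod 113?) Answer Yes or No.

φ(113) = 113 − 1 = 112 = 2^4 · 7.
It suffices to check that the order of 79 is not a proper divisor of 112: compute 79^(112/q) for q ∈ {2, 7}.
79^56 ≡ 112 (mod 113)  [q = 2: ≢ 1 ✓]
79^16 ≡ 16 (mod 113)  [q = 7: ≢ 1 ✓]
Every test exponent gives a nontrivial residue, hence 79 generates the full group.

Yes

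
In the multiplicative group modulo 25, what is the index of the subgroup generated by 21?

ord(21) | φ(25) = φ(5^2) = 5·(5−1) = 20 = 2^2 · 5.
Divisors of 20: 1, 2, 4, 5, 10, 20.
Check 21^d mod 25 for each divisor in increasing order:
21^1 ≡ 21 (mod 25)
21^2 ≡ 16 (mod 25)
21^4 ≡ 6 (mod 25)
21^5 ≡ 1 (mod 25) ✓
Thus |⟨21⟩| = ord(21) = 5.
[(Z/25Z)^× : ⟨21⟩] = 20/5 = 4.

4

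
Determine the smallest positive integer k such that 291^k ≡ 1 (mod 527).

120

ord(291) | φ(527) = φ(17·31) = (17−1)·(31−1) = 16·30 = 480 = 2^5 · 3 · 5.
Divisors of 480: 1, 2, 3, 4, 5, 6, 8, 10, 12, 15, 16, 20, 24, 30, 32, 40, 48, 60, 80, 96, 120, 160, 240, 480.
Test each divisor d:
291^1 ≡ 291
291^2 ≡ 361
291^3 ≡ 178
291^4 ≡ 152
291^5 ≡ 491
291^6 ≡ 64
291^8 ≡ 443
291^10 ≡ 242
291^12 ≡ 407
291^15 ≡ 247
291^16 ≡ 205
291^20 ≡ 67
291^24 ≡ 171
291^30 ≡ 404
291^32 ≡ 392
291^40 ≡ 273
291^48 ≡ 256
291^60 ≡ 373
291^80 ≡ 222
291^96 ≡ 188
291^120 ≡ 1
The smallest such exponent is 120, so the order of 291 is 120.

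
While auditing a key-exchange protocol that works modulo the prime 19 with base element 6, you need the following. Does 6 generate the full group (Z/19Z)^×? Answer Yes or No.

No

φ(19) = 19 − 1 = 18 = 2 · 3^2.
Test 6^(18/q) mod 19 for each prime factor q of 18:
6^9 ≡ 1 (mod 19)  [q = 2: ≡ 1 ✗]
6^6 ≡ 11 (mod 19)  [q = 3: ≢ 1 ✓]
Since 6^9 ≡ 1, the order of 6 divides 9 < 18, so 6 is not a primitive root.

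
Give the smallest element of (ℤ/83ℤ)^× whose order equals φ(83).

2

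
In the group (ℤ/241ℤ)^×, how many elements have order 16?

8

φ(241) = 241 − 1 = 240 = 2^4 · 3 · 5.
In a cyclic group of order 240, there are φ(d) elements of order d for each divisor d of 240, and zero for non-divisors.
16 = 2^4 divides 240, and φ(16) = 8.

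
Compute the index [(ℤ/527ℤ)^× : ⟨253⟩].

20

Since 253 ∈ (Z/527Z)^×, its order divides φ(527) = φ(17·31) = (17−1)·(31−1) = 16·30 = 480 = 2^5 · 3 · 5.
Divisors of 480: 1, 2, 3, 4, 5, 6, 8, 10, 12, 15, 16, 20, 24, 30, 32, 40, 48, 60, 80, 96, 120, 160, 240, 480.
Check 253^d mod 527 for each divisor in increasing order:
253^1 ≡ 253
253^2 ≡ 242
253^3 ≡ 94
253^4 ≡ 67
253^5 ≡ 87
253^6 ≡ 404
253^8 ≡ 273
253^10 ≡ 191
253^12 ≡ 373
253^15 ≡ 280
253^16 ≡ 222
253^20 ≡ 118
253^24 ≡ 1
Thus |⟨253⟩| = ord(253) = 24.
The index is φ(527) / ord(253) = 480 / 24 = 20.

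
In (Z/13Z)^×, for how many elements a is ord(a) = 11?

0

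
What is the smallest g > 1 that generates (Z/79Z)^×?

φ(79) = 79 − 1 = 78 = 2 · 3 · 13.
g is a primitive root iff g^(78/q) ≢ 1 (mod 79) for each prime q ∈ {2, 3, 13}.
g = 2: 2^39 ≡ 1 — hits 1, so not a primitive root.
g = 3: 3^39 ≡ 78; 3^26 ≡ 23; 3^6 ≡ 18 — none is 1, so 3 is a primitive root.
Hence the least primitive root of 79 is 3.

3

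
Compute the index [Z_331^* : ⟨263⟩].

3

The order of 263 must divide φ(331) = 331 − 1 = 330 = 2 · 3 · 5 · 11.
Divisors of 330: 1, 2, 3, 5, 6, 10, 11, 15, 22, 30, 33, 55, 66, 110, 165, 330.
Check 263^d mod 331 for each divisor in increasing order:
263^1 ≡ 263 (mod 331)
263^2 ≡ 321 (mod 331)
263^3 ≡ 18 (mod 331)
263^5 ≡ 151 (mod 331)
263^6 ≡ 324 (mod 331)
263^10 ≡ 293 (mod 331)
263^11 ≡ 267 (mod 331)
263^15 ≡ 220 (mod 331)
263^22 ≡ 124 (mod 331)
263^30 ≡ 74 (mod 331)
263^33 ≡ 8 (mod 331)
263^55 ≡ 330 (mod 331)
263^66 ≡ 64 (mod 331)
263^110 ≡ 1 (mod 331) ✓
The order of 263 is 110, so the subgroup it generates has 110 elements.
[(Z/331Z)^× : ⟨263⟩] = 330/110 = 3.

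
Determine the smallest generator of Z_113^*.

φ(113) = 113 − 1 = 112 = 2^4 · 7.
Test candidates g = 2, 3, … against the prime factors q ∈ {2, 7} of φ(113): g is a generator iff g^(112/q) ≢ 1 for every such q.
g = 2: 2^56 ≡ 1 — hits 1, so not a primitive root.
g = 3: 3^56 ≡ 112; 3^16 ≡ 49 — none is 1, so 3 is a primitive root.
The smallest primitive root modulo 113 is 3.

3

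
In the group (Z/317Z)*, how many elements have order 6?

0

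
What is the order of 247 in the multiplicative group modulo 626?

156

Since 247 ∈ (Z/626Z)^×, its order divides φ(626) = φ(2)·φ(313) = 1·312 = 312 = 2^3 · 3 · 13.
Divisors of 312: 1, 2, 3, 4, 6, 8, 12, 13, 24, 26, 39, 52, 78, 104, 156, 312.
Compute 247^d (mod 626) for the divisors d until we hit 1:
247^1 ≡ 247 (mod 626)
247^2 ≡ 287 (mod 626)
247^3 ≡ 151 (mod 626)
247^4 ≡ 363 (mod 626)
247^6 ≡ 265 (mod 626)
247^8 ≡ 309 (mod 626)
247^12 ≡ 113 (mod 626)
247^13 ≡ 367 (mod 626)
247^24 ≡ 249 (mod 626)
247^26 ≡ 99 (mod 626)
247^39 ≡ 25 (mod 626)
247^52 ≡ 411 (mod 626)
247^78 ≡ 625 (mod 626)
247^104 ≡ 527 (mod 626)
247^156 ≡ 1 (mod 626) ✓
Therefore the multiplicative order of 247 modulo 626 is 156.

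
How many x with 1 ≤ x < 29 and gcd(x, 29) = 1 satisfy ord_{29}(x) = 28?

φ(29) = 29 − 1 = 28 = 2^2 · 7.
In a cyclic group of order 28, there are φ(d) elements of order d for each divisor d of 28, and zero for non-divisors.
28 = 2^2 · 7 divides 28, and φ(28) = 12.

12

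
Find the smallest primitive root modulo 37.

2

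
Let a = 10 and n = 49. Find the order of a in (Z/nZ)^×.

42

ord(10) | φ(49) = φ(7^2) = 7·(7−1) = 42 = 2 · 3 · 7.
Divisors of 42: 1, 2, 3, 6, 7, 14, 21, 42.
Evaluate successive powers at the divisors of 42:
10^1 ≡ 10 (mod 49)
10^2 ≡ 2 (mod 49)
10^3 ≡ 20 (mod 49)
10^6 ≡ 8 (mod 49)
10^7 ≡ 31 (mod 49)
10^14 ≡ 30 (mod 49)
10^21 ≡ 48 (mod 49)
10^42 ≡ 1 (mod 49) ✓
Therefore the multiplicative order of 10 modulo 49 is 42.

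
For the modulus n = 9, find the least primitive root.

φ(9) = φ(3^2) = 3·(3−1) = 6 = 2 · 3.
Test candidates g = 2, 3, … against the prime factors q ∈ {2, 3} of φ(9): g is a generator iff g^(6/q) ≢ 1 for every such q.
g = 2: 2^3 ≡ 8; 2^2 ≡ 4 — none is 1, so 2 is a primitive root.
So 2 is the smallest generator of (Z/9Z)^×.

2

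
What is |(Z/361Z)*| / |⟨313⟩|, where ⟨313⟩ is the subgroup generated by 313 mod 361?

By Lagrange's theorem, ord_361(313) divides φ(361) = φ(19^2) = 19·(19−1) = 342 = 2 · 3^2 · 19.
Divisors of 342: 1, 2, 3, 6, 9, 18, 19, 38, 57, 114, 171, 342.
Test each divisor d:
313^1 ≡ 313 (mod 361)
313^2 ≡ 138 (mod 361)
313^3 ≡ 235 (mod 361)
313^6 ≡ 353 (mod 361)
313^9 ≡ 286 (mod 361)
313^18 ≡ 210 (mod 361)
313^19 ≡ 28 (mod 361)
313^38 ≡ 62 (mod 361)
313^57 ≡ 292 (mod 361)
313^114 ≡ 68 (mod 361)
313^171 ≡ 1 (mod 361) ✓
Thus |⟨313⟩| = ord(313) = 171.
Index = |(Z/361Z)^×| / |⟨313⟩| = 342 / 171 = 2.

2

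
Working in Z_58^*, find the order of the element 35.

14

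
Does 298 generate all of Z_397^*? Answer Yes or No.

No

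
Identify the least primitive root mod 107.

φ(107) = 107 − 1 = 106 = 2 · 53.
g is a primitive root iff g^(106/q) ≢ 1 (mod 107) for each prime q ∈ {2, 53}.
g = 2: 2^53 ≡ 106; 2^2 ≡ 4 — none is 1, so 2 is a primitive root.
The smallest primitive root modulo 107 is 2.

2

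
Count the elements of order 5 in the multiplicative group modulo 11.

4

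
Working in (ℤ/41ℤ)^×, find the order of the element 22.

By Lagrange's theorem, ord_41(22) divides φ(41) = 41 − 1 = 40 = 2^3 · 5.
Divisors of 40: 1, 2, 4, 5, 8, 10, 20, 40.
Evaluate successive powers at the divisors of 40:
22^1 ≡ 22 (mod 41)
22^2 ≡ 33 (mod 41)
22^4 ≡ 23 (mod 41)
22^5 ≡ 14 (mod 41)
22^8 ≡ 37 (mod 41)
22^10 ≡ 32 (mod 41)
22^20 ≡ 40 (mod 41)
22^40 ≡ 1 (mod 41) ✓
The smallest such exponent is 40, so the order of 22 is 40.

40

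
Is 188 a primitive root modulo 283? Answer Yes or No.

Yes

φ(283) = 283 − 1 = 282 = 2 · 3 · 47.
An element g generates (Z/283Z)^× iff g^(282/q) ≢ 1 (mod 283) for each prime q ∈ {2, 3, 47}.
188^141 ≡ 282 (mod 283)  [q = 2: ≢ 1 ✓]
188^94 ≡ 44 (mod 283)  [q = 3: ≢ 1 ✓]
188^6 ≡ 207 (mod 283)  [q = 47: ≢ 1 ✓]
Every test exponent gives a nontrivial residue, hence 188 generates the full group.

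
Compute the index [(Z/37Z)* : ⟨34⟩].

4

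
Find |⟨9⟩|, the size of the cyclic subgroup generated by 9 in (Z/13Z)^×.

3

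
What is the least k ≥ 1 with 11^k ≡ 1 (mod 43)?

ord(11) | φ(43) = 43 − 1 = 42 = 2 · 3 · 7.
Divisors of 42: 1, 2, 3, 6, 7, 14, 21, 42.
Compute 11^d (mod 43) for the divisors d until we hit 1:
11^1 ≡ 11 (mod 43)
11^2 ≡ 35 (mod 43)
11^3 ≡ 41 (mod 43)
11^6 ≡ 4 (mod 43)
11^7 ≡ 1 (mod 43) ✓
So ord_43(11) = 7.

7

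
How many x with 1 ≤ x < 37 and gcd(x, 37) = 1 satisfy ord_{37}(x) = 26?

0

φ(37) = 37 − 1 = 36 = 2^2 · 3^2.
In a cyclic group of order 36, there are φ(d) elements of order d for each divisor d of 36, and zero for non-divisors.
26 does not divide 36, so no element of (Z/37Z)^× has order 26.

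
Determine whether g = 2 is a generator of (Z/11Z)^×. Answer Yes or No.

Yes

φ(11) = 11 − 1 = 10 = 2 · 5.
An element g generates (Z/11Z)^× iff g^(10/q) ≢ 1 (mod 11) for each prime q ∈ {2, 5}.
2^5 ≡ 10 (mod 11)  [q = 2: ≢ 1 ✓]
2^2 ≡ 4 (mod 11)  [q = 5: ≢ 1 ✓]
None equal 1, so ord_11(2) = 10: 2 is a primitive root.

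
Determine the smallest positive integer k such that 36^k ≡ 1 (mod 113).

56

The order of 36 must divide φ(113) = 113 − 1 = 112 = 2^4 · 7.
Divisors of 112: 1, 2, 4, 7, 8, 14, 16, 28, 56, 112.
Evaluate successive powers at the divisors of 112:
36^1 ≡ 36 (mod 113)
36^2 ≡ 53 (mod 113)
36^4 ≡ 97 (mod 113)
36^7 ≡ 95 (mod 113)
36^8 ≡ 30 (mod 113)
36^14 ≡ 98 (mod 113)
36^16 ≡ 109 (mod 113)
36^28 ≡ 112 (mod 113)
36^56 ≡ 1 (mod 113) ✓
So ord_113(36) = 56.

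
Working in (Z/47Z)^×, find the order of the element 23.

By Lagrange's theorem, ord_47(23) divides φ(47) = 47 − 1 = 46 = 2 · 23.
Divisors of 46: 1, 2, 23, 46.
Check 23^d mod 47 for each divisor in increasing order:
23^1 ≡ 23 (mod 47)
23^2 ≡ 12 (mod 47)
23^23 ≡ 46 (mod 47)
23^46 ≡ 1 (mod 47) ✓
Therefore the multiplicative order of 23 modulo 47 is 46.

46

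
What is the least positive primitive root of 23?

φ(23) = 23 − 1 = 22 = 2 · 11.
Test candidates g = 2, 3, … against the prime factors q ∈ {2, 11} of φ(23): g is a generator iff g^(22/q) ≢ 1 for every such q.
g = 2: 2^11 ≡ 1 — hits 1, so not a primitive root.
g = 3: 3^11 ≡ 1 — hits 1, so not a primitive root.
g = 4: 4^11 ≡ 1 — hits 1, so not a primitive root.
g = 5: 5^11 ≡ 22; 5^2 ≡ 2 — none is 1, so 5 is a primitive root.
The smallest primitive root modulo 23 is 5.

5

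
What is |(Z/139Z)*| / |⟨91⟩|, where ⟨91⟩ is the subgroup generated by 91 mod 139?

By Lagrange's theorem, ord_139(91) divides φ(139) = 139 − 1 = 138 = 2 · 3 · 23.
Divisors of 138: 1, 2, 3, 6, 23, 46, 69, 138.
Check 91^d mod 139 for each divisor in increasing order:
91^1 ≡ 91 (mod 139)
91^2 ≡ 80 (mod 139)
91^3 ≡ 52 (mod 139)
91^6 ≡ 63 (mod 139)
91^23 ≡ 1 (mod 139) ✓
The order of 91 is 23, so the subgroup it generates has 23 elements.
Index = |(Z/139Z)^×| / |⟨91⟩| = 138 / 23 = 6.

6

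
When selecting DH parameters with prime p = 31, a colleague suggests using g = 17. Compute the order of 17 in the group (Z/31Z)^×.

30

ord(17) | φ(31) = 31 − 1 = 30 = 2 · 3 · 5.
Divisors of 30: 1, 2, 3, 5, 6, 10, 15, 30.
Test each divisor d:
17^1 ≡ 17
17^2 ≡ 10
17^3 ≡ 15
17^5 ≡ 26
17^6 ≡ 8
17^10 ≡ 25
17^15 ≡ 30
17^30 ≡ 1
The smallest such exponent is 30, so the order of 17 is 30.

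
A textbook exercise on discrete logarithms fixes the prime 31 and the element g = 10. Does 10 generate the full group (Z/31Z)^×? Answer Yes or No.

No

φ(31) = 31 − 1 = 30 = 2 · 3 · 5.
Test 10^(30/q) mod 31 for each prime factor q of 30:
10^15 ≡ 1 (mod 31)  [q = 2: ≡ 1 ✗]
10^10 ≡ 5 (mod 31)  [q = 3: ≢ 1 ✓]
10^6 ≡ 2 (mod 31)  [q = 5: ≢ 1 ✓]
Since 10^15 ≡ 1, the order of 10 divides 15 < 30, so 10 is not a primitive root.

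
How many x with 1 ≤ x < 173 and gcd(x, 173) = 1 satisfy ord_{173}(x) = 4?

φ(173) = 173 − 1 = 172 = 2^2 · 43.
Since (Z/173Z)^× is cyclic of order 172, the number of elements of order d is φ(d) when d | 172 and 0 otherwise.
4 = 2^2 divides 172, and φ(4) = 2.

2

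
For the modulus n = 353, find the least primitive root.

φ(353) = 353 − 1 = 352 = 2^5 · 11.
g is a primitive root iff g^(352/q) ≢ 1 (mod 353) for each prime q ∈ {2, 11}.
g = 2: 2^176 ≡ 1 — hits 1, so not a primitive root.
g = 3: 3^176 ≡ 352; 3^32 ≡ 140 — none is 1, so 3 is a primitive root.
So 3 is the smallest generator of (Z/353Z)^×.

3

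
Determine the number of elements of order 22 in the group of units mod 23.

φ(23) = 23 − 1 = 22 = 2 · 11.
Since (Z/23Z)^× is cyclic of order 22, the number of elements of order d is φ(d) when d | 22 and 0 otherwise.
22 = 2 · 11 divides 22, and φ(22) = 10.

10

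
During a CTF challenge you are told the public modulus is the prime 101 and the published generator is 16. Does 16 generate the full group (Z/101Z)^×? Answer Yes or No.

No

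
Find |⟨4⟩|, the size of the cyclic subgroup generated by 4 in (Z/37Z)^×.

18

By Lagrange's theorem, ord_37(4) divides φ(37) = 37 − 1 = 36 = 2^2 · 3^2.
Divisors of 36: 1, 2, 3, 4, 6, 9, 12, 18, 36.
Compute 4^d (mod 37) for the divisors d until we hit 1:
4^1 ≡ 4 (mod 37)
4^2 ≡ 16 (mod 37)
4^3 ≡ 27 (mod 37)
4^4 ≡ 34 (mod 37)
4^6 ≡ 26 (mod 37)
4^9 ≡ 36 (mod 37)
4^12 ≡ 10 (mod 37)
4^18 ≡ 1 (mod 37) ✓
Therefore the multiplicative order of 4 modulo 37 is 18.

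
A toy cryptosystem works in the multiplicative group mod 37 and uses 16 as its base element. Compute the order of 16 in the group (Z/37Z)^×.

9

ord(16) | φ(37) = 37 − 1 = 36 = 2^2 · 3^2.
Divisors of 36: 1, 2, 3, 4, 6, 9, 12, 18, 36.
Test each divisor d:
16^1 ≡ 16 (mod 37)
16^2 ≡ 34 (mod 37)
16^3 ≡ 26 (mod 37)
16^4 ≡ 9 (mod 37)
16^6 ≡ 10 (mod 37)
16^9 ≡ 1 (mod 37) ✓
Therefore the multiplicative order of 16 modulo 37 is 9.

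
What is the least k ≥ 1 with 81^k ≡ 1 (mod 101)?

By Lagrange's theorem, ord_101(81) divides φ(101) = 101 − 1 = 100 = 2^2 · 5^2.
Divisors of 100: 1, 2, 4, 5, 10, 20, 25, 50, 100.
Test each divisor d:
81^1 ≡ 81
81^2 ≡ 97
81^4 ≡ 16
81^5 ≡ 84
81^10 ≡ 87
81^20 ≡ 95
81^25 ≡ 1
Hence ord(81) = 25.

25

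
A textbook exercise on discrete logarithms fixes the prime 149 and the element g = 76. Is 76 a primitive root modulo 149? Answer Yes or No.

φ(149) = 149 − 1 = 148 = 2^2 · 37.
76 is a primitive root mod 149 iff 76^(φ(149)/q) ≢ 1 for every prime q | φ(149), i.e. q ∈ {2, 37}.
76^74 ≡ 1 (mod 149)  [q = 2: ≡ 1 ✗]
76^4 ≡ 33 (mod 149)  [q = 37: ≢ 1 ✓]
76^74 ≡ 1 shows ord(76) | 74, strictly less than φ(149); not a primitive root.

No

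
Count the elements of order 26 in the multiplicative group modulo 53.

φ(53) = 53 − 1 = 52 = 2^2 · 13.
(Z/53Z)^× is cyclic (|G| = 52); a cyclic group of order m has exactly φ(d) elements of each order d | m, and none otherwise.
26 = 2 · 13 divides 52, and φ(26) = 12.

12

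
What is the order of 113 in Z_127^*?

63

ord(113) | φ(127) = 127 − 1 = 126 = 2 · 3^2 · 7.
Divisors of 126: 1, 2, 3, 6, 7, 9, 14, 18, 21, 42, 63, 126.
Compute 113^d (mod 127) for the divisors d until we hit 1:
113^1 ≡ 113 (mod 127)
113^2 ≡ 69 (mod 127)
113^3 ≡ 50 (mod 127)
113^6 ≡ 87 (mod 127)
113^7 ≡ 52 (mod 127)
113^9 ≡ 32 (mod 127)
113^14 ≡ 37 (mod 127)
113^18 ≡ 8 (mod 127)
113^21 ≡ 19 (mod 127)
113^42 ≡ 107 (mod 127)
113^63 ≡ 1 (mod 127) ✓
The smallest such exponent is 63, so the order of 113 is 63.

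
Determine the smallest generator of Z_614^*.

5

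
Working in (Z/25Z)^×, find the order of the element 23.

20

By Lagrange's theorem, ord_25(23) divides φ(25) = φ(5^2) = 5·(5−1) = 20 = 2^2 · 5.
Divisors of 20: 1, 2, 4, 5, 10, 20.
Test each divisor d:
23^1 ≡ 23 (mod 25)
23^2 ≡ 4 (mod 25)
23^4 ≡ 16 (mod 25)
23^5 ≡ 18 (mod 25)
23^10 ≡ 24 (mod 25)
23^20 ≡ 1 (mod 25) ✓
Hence ord(23) = 20.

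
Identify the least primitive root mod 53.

2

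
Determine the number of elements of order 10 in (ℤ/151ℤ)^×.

φ(151) = 151 − 1 = 150 = 2 · 3 · 5^2.
Since (Z/151Z)^× is cyclic of order 150, the number of elements of order d is φ(d) when d | 150 and 0 otherwise.
10 = 2 · 5 divides 150, and φ(10) = 4.

4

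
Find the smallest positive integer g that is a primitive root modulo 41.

6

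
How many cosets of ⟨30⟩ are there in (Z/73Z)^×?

Since 30 ∈ (Z/73Z)^×, its order divides φ(73) = 73 − 1 = 72 = 2^3 · 3^2.
Divisors of 72: 1, 2, 3, 4, 6, 8, 9, 12, 18, 24, 36, 72.
Check 30^d mod 73 for each divisor in increasing order:
30^1 ≡ 30 (mod 73)
30^2 ≡ 24 (mod 73)
30^3 ≡ 63 (mod 73)
30^4 ≡ 65 (mod 73)
30^6 ≡ 27 (mod 73)
30^8 ≡ 64 (mod 73)
30^9 ≡ 22 (mod 73)
30^12 ≡ 72 (mod 73)
30^18 ≡ 46 (mod 73)
30^24 ≡ 1 (mod 73) ✓
So ord_73(30) = 24, hence |⟨30⟩| = 24.
[(Z/73Z)^× : ⟨30⟩] = 72/24 = 3.

3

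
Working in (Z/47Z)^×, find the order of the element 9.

The order of 9 must divide φ(47) = 47 − 1 = 46 = 2 · 23.
Divisors of 46: 1, 2, 23, 46.
Compute 9^d (mod 47) for the divisors d until we hit 1:
9^1 ≡ 9
9^2 ≡ 34
9^23 ≡ 1
Hence ord(9) = 23.

23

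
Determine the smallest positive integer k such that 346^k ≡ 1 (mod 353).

32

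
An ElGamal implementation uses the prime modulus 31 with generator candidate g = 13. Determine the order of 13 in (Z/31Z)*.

30

By Lagrange's theorem, ord_31(13) divides φ(31) = 31 − 1 = 30 = 2 · 3 · 5.
Divisors of 30: 1, 2, 3, 5, 6, 10, 15, 30.
Compute 13^d (mod 31) for the divisors d until we hit 1:
13^1 ≡ 13 (mod 31)
13^2 ≡ 14 (mod 31)
13^3 ≡ 27 (mod 31)
13^5 ≡ 6 (mod 31)
13^6 ≡ 16 (mod 31)
13^10 ≡ 5 (mod 31)
13^15 ≡ 30 (mod 31)
13^30 ≡ 1 (mod 31) ✓
So ord_31(13) = 30.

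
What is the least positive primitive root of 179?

2

φ(179) = 179 − 1 = 178 = 2 · 89.
Test candidates g = 2, 3, … against the prime factors q ∈ {2, 89} of φ(179): g is a generator iff g^(178/q) ≢ 1 for every such q.
g = 2: 2^89 ≡ 178; 2^2 ≡ 4 — none is 1, so 2 is a primitive root.
So 2 is the smallest generator of (Z/179Z)^×.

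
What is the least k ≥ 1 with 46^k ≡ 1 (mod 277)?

276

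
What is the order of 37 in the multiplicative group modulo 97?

96

ord(37) | φ(97) = 97 − 1 = 96 = 2^5 · 3.
Divisors of 96: 1, 2, 3, 4, 6, 8, 12, 16, 24, 32, 48, 96.
Evaluate successive powers at the divisors of 96:
37^1 ≡ 37 (mod 97)
37^2 ≡ 11 (mod 97)
37^3 ≡ 19 (mod 97)
37^4 ≡ 24 (mod 97)
37^6 ≡ 70 (mod 97)
37^8 ≡ 91 (mod 97)
37^12 ≡ 50 (mod 97)
37^16 ≡ 36 (mod 97)
37^24 ≡ 75 (mod 97)
37^32 ≡ 35 (mod 97)
37^48 ≡ 96 (mod 97)
37^96 ≡ 1 (mod 97) ✓
Therefore the multiplicative order of 37 modulo 97 is 96.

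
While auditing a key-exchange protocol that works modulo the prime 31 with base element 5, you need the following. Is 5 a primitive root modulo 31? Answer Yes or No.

No

φ(31) = 31 − 1 = 30 = 2 · 3 · 5.
It suffices to check that the order of 5 is not a proper divisor of 30: compute 5^(30/q) for q ∈ {2, 3, 5}.
5^15 ≡ 1 (mod 31)  [q = 2: ≡ 1 ✗]
5^10 ≡ 5 (mod 31)  [q = 3: ≢ 1 ✓]
5^6 ≡ 1 (mod 31)  [q = 5: ≡ 1 ✗]
The check at q = 2 fails, so 5 generates a proper subgroup.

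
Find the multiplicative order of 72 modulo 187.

20

Since 72 ∈ (Z/187Z)^×, its order divides φ(187) = φ(11·17) = (11−1)·(17−1) = 10·16 = 160 = 2^5 · 5.
Divisors of 160: 1, 2, 4, 5, 8, 10, 16, 20, 32, 40, 80, 160.
Check 72^d mod 187 for each divisor in increasing order:
72^1 ≡ 72 (mod 187)
72^2 ≡ 135 (mod 187)
72^4 ≡ 86 (mod 187)
72^5 ≡ 21 (mod 187)
72^8 ≡ 103 (mod 187)
72^10 ≡ 67 (mod 187)
72^16 ≡ 137 (mod 187)
72^20 ≡ 1 (mod 187) ✓
So ord_187(72) = 20.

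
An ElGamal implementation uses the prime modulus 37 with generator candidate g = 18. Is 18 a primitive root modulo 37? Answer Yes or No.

Yes

φ(37) = 37 − 1 = 36 = 2^2 · 3^2.
It suffices to check that the order of 18 is not a proper divisor of 36: compute 18^(36/q) for q ∈ {2, 3}.
18^18 ≡ 36 (mod 37)  [q = 2: ≢ 1 ✓]
18^12 ≡ 10 (mod 37)  [q = 3: ≢ 1 ✓]
All checks pass, so 18 has order 36 and is a primitive root modulo 37.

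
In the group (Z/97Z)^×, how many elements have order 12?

φ(97) = 97 − 1 = 96 = 2^5 · 3.
In a cyclic group of order 96, there are φ(d) elements of order d for each divisor d of 96, and zero for non-divisors.
12 = 2^2 · 3 divides 96, and φ(12) = 4.

4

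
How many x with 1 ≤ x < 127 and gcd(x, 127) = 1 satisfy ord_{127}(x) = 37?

φ(127) = 127 − 1 = 126 = 2 · 3^2 · 7.
In a cyclic group of order 126, there are φ(d) elements of order d for each divisor d of 126, and zero for non-divisors.
37 does not divide 126, so no element of (Z/127Z)^× has order 37.

0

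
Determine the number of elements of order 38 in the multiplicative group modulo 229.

18

φ(229) = 229 − 1 = 228 = 2^2 · 3 · 19.
Since (Z/229Z)^× is cyclic of order 228, the number of elements of order d is φ(d) when d | 228 and 0 otherwise.
38 = 2 · 19 divides 228, and φ(38) = 18.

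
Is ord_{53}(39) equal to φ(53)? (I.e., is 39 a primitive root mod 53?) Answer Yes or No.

Yes

φ(53) = 53 − 1 = 52 = 2^2 · 13.
It suffices to check that the order of 39 is not a proper divisor of 52: compute 39^(52/q) for q ∈ {2, 13}.
39^26 ≡ 52 (mod 53)  [q = 2: ≢ 1 ✓]
39^4 ≡ 44 (mod 53)  [q = 13: ≢ 1 ✓]
Every test exponent gives a nontrivial residue, hence 39 generates the full group.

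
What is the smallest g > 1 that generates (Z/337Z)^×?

φ(337) = 337 − 1 = 336 = 2^4 · 3 · 7.
g is a primitive root iff g^(336/q) ≢ 1 (mod 337) for each prime q ∈ {2, 3, 7}.
g = 2: 2^168 ≡ 1 — hits 1, so not a primitive root.
g = 3: 3^168 ≡ 1 — hits 1, so not a primitive root.
g = 4: 4^168 ≡ 1 — hits 1, so not a primitive root.
g = 5: 5^168 ≡ 336; 5^112 ≡ 1 — hits 1, so not a primitive root.
g = 6: 6^168 ≡ 1 — hits 1, so not a primitive root.
g = 7: 7^168 ≡ 1 — hits 1, so not a primitive root.
g = 8: 8^168 ≡ 1 — hits 1, so not a primitive root.
g = 9: 9^168 ≡ 1 — hits 1, so not a primitive root.
g = 10: 10^168 ≡ 336; 10^112 ≡ 128; 10^48 ≡ 175 — none is 1, so 10 is a primitive root.
Hence the least primitive root of 337 is 10.

10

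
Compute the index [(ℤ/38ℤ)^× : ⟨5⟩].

2

ord(5) | φ(38) = φ(2)·φ(19) = 1·18 = 18 = 2 · 3^2.
Divisors of 18: 1, 2, 3, 6, 9, 18.
Evaluate successive powers at the divisors of 18:
5^1 ≡ 5 (mod 38)
5^2 ≡ 25 (mod 38)
5^3 ≡ 11 (mod 38)
5^6 ≡ 7 (mod 38)
5^9 ≡ 1 (mod 38) ✓
Thus |⟨5⟩| = ord(5) = 9.
[(Z/38Z)^× : ⟨5⟩] = 18/9 = 2.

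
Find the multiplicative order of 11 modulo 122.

4

Since 11 ∈ (Z/122Z)^×, its order divides φ(122) = φ(2)·φ(61) = 1·60 = 60 = 2^2 · 3 · 5.
Divisors of 60: 1, 2, 3, 4, 5, 6, 10, 12, 15, 20, 30, 60.
Compute 11^d (mod 122) for the divisors d until we hit 1:
11^1 ≡ 11 (mod 122)
11^2 ≡ 121 (mod 122)
11^3 ≡ 111 (mod 122)
11^4 ≡ 1 (mod 122) ✓
Therefore the multiplicative order of 11 modulo 122 is 4.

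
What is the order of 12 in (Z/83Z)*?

41

ord(12) | φ(83) = 83 − 1 = 82 = 2 · 41.
Divisors of 82: 1, 2, 41, 82.
Test each divisor d:
12^1 ≡ 12
12^2 ≡ 61
12^41 ≡ 1
Hence ord(12) = 41.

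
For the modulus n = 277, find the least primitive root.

5

φ(277) = 277 − 1 = 276 = 2^2 · 3 · 23.
g is a primitive root iff g^(276/q) ≢ 1 (mod 277) for each prime q ∈ {2, 3, 23}.
g = 2: 2^138 ≡ 276; 2^92 ≡ 1 — hits 1, so not a primitive root.
g = 3: 3^138 ≡ 1 — hits 1, so not a primitive root.
g = 4: 4^138 ≡ 1 — hits 1, so not a primitive root.
g = 5: 5^138 ≡ 276; 5^92 ≡ 116; 5^12 ≡ 27 — none is 1, so 5 is a primitive root.
Hence the least primitive root of 277 is 5.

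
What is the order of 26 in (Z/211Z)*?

ord(26) | φ(211) = 211 − 1 = 210 = 2 · 3 · 5 · 7.
Divisors of 210: 1, 2, 3, 5, 6, 7, 10, 14, 15, 21, 30, 35, 42, 70, 105, 210.
Compute 26^d (mod 211) for the divisors d until we hit 1:
26^1 ≡ 26 (mod 211)
26^2 ≡ 43 (mod 211)
26^3 ≡ 63 (mod 211)
26^5 ≡ 177 (mod 211)
26^6 ≡ 171 (mod 211)
26^7 ≡ 15 (mod 211)
26^10 ≡ 101 (mod 211)
26^14 ≡ 14 (mod 211)
26^15 ≡ 153 (mod 211)
26^21 ≡ 210 (mod 211)
26^30 ≡ 199 (mod 211)
26^35 ≡ 197 (mod 211)
26^42 ≡ 1 (mod 211) ✓
Therefore the multiplicative order of 26 modulo 211 is 42.

42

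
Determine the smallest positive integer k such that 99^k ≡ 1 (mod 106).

13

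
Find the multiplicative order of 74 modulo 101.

By Lagrange's theorem, ord_101(74) divides φ(101) = 101 − 1 = 100 = 2^2 · 5^2.
Divisors of 100: 1, 2, 4, 5, 10, 20, 25, 50, 100.
Evaluate successive powers at the divisors of 100:
74^1 ≡ 74
74^2 ≡ 22
74^4 ≡ 80
74^5 ≡ 62
74^10 ≡ 6
74^20 ≡ 36
74^25 ≡ 10
74^50 ≡ 100
74^100 ≡ 1
Hence ord(74) = 100.

100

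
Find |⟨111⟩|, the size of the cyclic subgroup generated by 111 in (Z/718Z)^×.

ord(111) | φ(718) = φ(2)·φ(359) = 1·358 = 358 = 2 · 179.
Divisors of 358: 1, 2, 179, 358.
Test each divisor d:
111^1 ≡ 111 (mod 718)
111^2 ≡ 115 (mod 718)
111^179 ≡ 1 (mod 718) ✓
So ord_718(111) = 179.

179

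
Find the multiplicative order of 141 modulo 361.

114

The order of 141 must divide φ(361) = φ(19^2) = 19·(19−1) = 342 = 2 · 3^2 · 19.
Divisors of 342: 1, 2, 3, 6, 9, 18, 19, 38, 57, 114, 171, 342.
Check 141^d mod 361 for each divisor in increasing order:
141^1 ≡ 141 (mod 361)
141^2 ≡ 26 (mod 361)
141^3 ≡ 56 (mod 361)
141^6 ≡ 248 (mod 361)
141^9 ≡ 170 (mod 361)
141^18 ≡ 20 (mod 361)
141^19 ≡ 293 (mod 361)
141^38 ≡ 292 (mod 361)
141^57 ≡ 360 (mod 361)
141^114 ≡ 1 (mod 361) ✓
So ord_361(141) = 114.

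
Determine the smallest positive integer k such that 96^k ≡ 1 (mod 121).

The order of 96 must divide φ(121) = φ(11^2) = 11·(11−1) = 110 = 2 · 5 · 11.
Divisors of 110: 1, 2, 5, 10, 11, 22, 55, 110.
Test each divisor d:
96^1 ≡ 96
96^2 ≡ 20
96^5 ≡ 43
96^10 ≡ 34
96^11 ≡ 118
96^22 ≡ 9
96^55 ≡ 120
96^110 ≡ 1
So ord_121(96) = 110.

110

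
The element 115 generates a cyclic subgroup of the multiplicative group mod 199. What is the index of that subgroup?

2

By Lagrange's theorem, ord_199(115) divides φ(199) = 199 − 1 = 198 = 2 · 3^2 · 11.
Divisors of 198: 1, 2, 3, 6, 9, 11, 18, 22, 33, 66, 99, 198.
Test each divisor d:
115^1 ≡ 115 (mod 199)
115^2 ≡ 91 (mod 199)
115^3 ≡ 117 (mod 199)
115^6 ≡ 157 (mod 199)
115^9 ≡ 61 (mod 199)
115^11 ≡ 178 (mod 199)
115^18 ≡ 139 (mod 199)
115^22 ≡ 43 (mod 199)
115^33 ≡ 92 (mod 199)
115^66 ≡ 106 (mod 199)
115^99 ≡ 1 (mod 199) ✓
So ord_199(115) = 99, hence |⟨115⟩| = 99.
Index = |(Z/199Z)^×| / |⟨115⟩| = 198 / 99 = 2.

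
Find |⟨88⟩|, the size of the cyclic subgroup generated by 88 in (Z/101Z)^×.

25

ord(88) | φ(101) = 101 − 1 = 100 = 2^2 · 5^2.
Divisors of 100: 1, 2, 4, 5, 10, 20, 25, 50, 100.
Compute 88^d (mod 101) for the divisors d until we hit 1:
88^1 ≡ 88 (mod 101)
88^2 ≡ 68 (mod 101)
88^4 ≡ 79 (mod 101)
88^5 ≡ 84 (mod 101)
88^10 ≡ 87 (mod 101)
88^20 ≡ 95 (mod 101)
88^25 ≡ 1 (mod 101) ✓
Therefore the multiplicative order of 88 modulo 101 is 25.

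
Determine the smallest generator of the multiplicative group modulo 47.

φ(47) = 47 − 1 = 46 = 2 · 23.
Test candidates g = 2, 3, … against the prime factors q ∈ {2, 23} of φ(47): g is a generator iff g^(46/q) ≢ 1 for every such q.
g = 2: 2^23 ≡ 1 — hits 1, so not a primitive root.
g = 3: 3^23 ≡ 1 — hits 1, so not a primitive root.
g = 4: 4^23 ≡ 1 — hits 1, so not a primitive root.
g = 5: 5^23 ≡ 46; 5^2 ≡ 25 — none is 1, so 5 is a primitive root.
The smallest primitive root modulo 47 is 5.

5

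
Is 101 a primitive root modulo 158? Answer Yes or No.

No

φ(158) = φ(2)·φ(79) = 1·78 = 78 = 2 · 3 · 13.
An element g generates (Z/158Z)^× iff g^(78/q) ≢ 1 (mod 158) for each prime q ∈ {2, 3, 13}.
101^39 ≡ 1 (mod 158)  [q = 2: ≡ 1 ✗]
101^26 ≡ 1 (mod 158)  [q = 3: ≡ 1 ✗]
101^6 ≡ 131 (mod 158)  [q = 13: ≢ 1 ✓]
The check at q = 2 fails, so 101 generates a proper subgroup.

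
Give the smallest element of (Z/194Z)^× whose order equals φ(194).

5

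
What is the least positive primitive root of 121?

φ(121) = φ(11^2) = 11·(11−1) = 110 = 2 · 5 · 11.
Test candidates g = 2, 3, … against the prime factors q ∈ {2, 5, 11} of φ(121): g is a generator iff g^(110/q) ≢ 1 for every such q.
g = 2: 2^55 ≡ 120; 2^22 ≡ 81; 2^10 ≡ 56 — none is 1, so 2 is a primitive root.
So 2 is the smallest generator of (Z/121Z)^×.

2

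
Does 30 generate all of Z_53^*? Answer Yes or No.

No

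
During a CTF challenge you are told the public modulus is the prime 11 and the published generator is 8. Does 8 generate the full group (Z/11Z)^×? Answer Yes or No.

Yes

φ(11) = 11 − 1 = 10 = 2 · 5.
8 is a primitive root mod 11 iff 8^(φ(11)/q) ≢ 1 for every prime q | φ(11), i.e. q ∈ {2, 5}.
8^5 ≡ 10 (mod 11)  [q = 2: ≢ 1 ✓]
8^2 ≡ 9 (mod 11)  [q = 5: ≢ 1 ✓]
None equal 1, so ord_11(8) = 10: 8 is a primitive root.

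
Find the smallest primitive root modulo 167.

5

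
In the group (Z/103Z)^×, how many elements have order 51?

32

φ(103) = 103 − 1 = 102 = 2 · 3 · 17.
(Z/103Z)^× is cyclic (|G| = 102); a cyclic group of order m has exactly φ(d) elements of each order d | m, and none otherwise.
51 = 3 · 17 divides 102, and φ(51) = 32.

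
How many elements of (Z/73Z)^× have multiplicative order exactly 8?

φ(73) = 73 − 1 = 72 = 2^3 · 3^2.
Since (Z/73Z)^× is cyclic of order 72, the number of elements of order d is φ(d) when d | 72 and 0 otherwise.
8 = 2^3 divides 72, and φ(8) = 4.

4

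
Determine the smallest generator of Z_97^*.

5

φ(97) = 97 − 1 = 96 = 2^5 · 3.
g is a primitive root iff g^(96/q) ≢ 1 (mod 97) for each prime q ∈ {2, 3}.
g = 2: 2^48 ≡ 1 — hits 1, so not a primitive root.
g = 3: 3^48 ≡ 1 — hits 1, so not a primitive root.
g = 4: 4^48 ≡ 1 — hits 1, so not a primitive root.
g = 5: 5^48 ≡ 96; 5^32 ≡ 35 — none is 1, so 5 is a primitive root.
So 5 is the smallest generator of (Z/97Z)^×.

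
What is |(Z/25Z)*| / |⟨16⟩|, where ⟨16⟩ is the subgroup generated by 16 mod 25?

The order of 16 must divide φ(25) = φ(5^2) = 5·(5−1) = 20 = 2^2 · 5.
Divisors of 20: 1, 2, 4, 5, 10, 20.
Compute 16^d (mod 25) for the divisors d until we hit 1:
16^1 ≡ 16 (mod 25)
16^2 ≡ 6 (mod 25)
16^4 ≡ 11 (mod 25)
16^5 ≡ 1 (mod 25) ✓
Thus |⟨16⟩| = ord(16) = 5.
The index is φ(25) / ord(16) = 20 / 5 = 4.

4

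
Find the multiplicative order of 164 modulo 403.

60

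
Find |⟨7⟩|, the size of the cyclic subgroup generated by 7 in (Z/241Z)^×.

240

Since 7 ∈ (Z/241Z)^×, its order divides φ(241) = 241 − 1 = 240 = 2^4 · 3 · 5.
Divisors of 240: 1, 2, 3, 4, 5, 6, 8, 10, 12, 15, 16, 20, 24, 30, 40, 48, 60, 80, 120, 240.
Test each divisor d:
7^1 ≡ 7 (mod 241)
7^2 ≡ 49 (mod 241)
7^3 ≡ 102 (mod 241)
7^4 ≡ 232 (mod 241)
7^5 ≡ 178 (mod 241)
7^6 ≡ 41 (mod 241)
7^8 ≡ 81 (mod 241)
7^10 ≡ 113 (mod 241)
7^12 ≡ 235 (mod 241)
7^15 ≡ 111 (mod 241)
7^16 ≡ 54 (mod 241)
7^20 ≡ 237 (mod 241)
7^24 ≡ 36 (mod 241)
7^30 ≡ 30 (mod 241)
7^40 ≡ 16 (mod 241)
7^48 ≡ 91 (mod 241)
7^60 ≡ 177 (mod 241)
7^80 ≡ 15 (mod 241)
7^120 ≡ 240 (mod 241)
7^240 ≡ 1 (mod 241) ✓
Therefore the multiplicative order of 7 modulo 241 is 240.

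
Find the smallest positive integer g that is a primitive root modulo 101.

2

φ(101) = 101 − 1 = 100 = 2^2 · 5^2.
g is a primitive root iff g^(100/q) ≢ 1 (mod 101) for each prime q ∈ {2, 5}.
g = 2: 2^50 ≡ 100; 2^20 ≡ 95 — none is 1, so 2 is a primitive root.
The smallest primitive root modulo 101 is 2.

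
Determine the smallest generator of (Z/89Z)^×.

3

φ(89) = 89 − 1 = 88 = 2^3 · 11.
Test candidates g = 2, 3, … against the prime factors q ∈ {2, 11} of φ(89): g is a generator iff g^(88/q) ≢ 1 for every such q.
g = 2: 2^44 ≡ 1 — hits 1, so not a primitive root.
g = 3: 3^44 ≡ 88; 3^8 ≡ 64 — none is 1, so 3 is a primitive root.
Hence the least primitive root of 89 is 3.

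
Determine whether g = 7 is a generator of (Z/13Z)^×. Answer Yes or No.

Yes

φ(13) = 13 − 1 = 12 = 2^2 · 3.
7 is a primitive root mod 13 iff 7^(φ(13)/q) ≢ 1 for every prime q | φ(13), i.e. q ∈ {2, 3}.
7^6 ≡ 12 (mod 13)  [q = 2: ≢ 1 ✓]
7^4 ≡ 9 (mod 13)  [q = 3: ≢ 1 ✓]
None equal 1, so ord_13(7) = 12: 7 is a primitive root.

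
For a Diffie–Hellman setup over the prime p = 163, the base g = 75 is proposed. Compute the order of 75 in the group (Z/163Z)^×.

162

The order of 75 must divide φ(163) = 163 − 1 = 162 = 2 · 3^4.
Divisors of 162: 1, 2, 3, 6, 9, 18, 27, 54, 81, 162.
Test each divisor d:
75^1 ≡ 75
75^2 ≡ 83
75^3 ≡ 31
75^6 ≡ 146
75^9 ≡ 125
75^18 ≡ 140
75^27 ≡ 59
75^54 ≡ 58
75^81 ≡ 162
75^162 ≡ 1
Hence ord(75) = 162.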